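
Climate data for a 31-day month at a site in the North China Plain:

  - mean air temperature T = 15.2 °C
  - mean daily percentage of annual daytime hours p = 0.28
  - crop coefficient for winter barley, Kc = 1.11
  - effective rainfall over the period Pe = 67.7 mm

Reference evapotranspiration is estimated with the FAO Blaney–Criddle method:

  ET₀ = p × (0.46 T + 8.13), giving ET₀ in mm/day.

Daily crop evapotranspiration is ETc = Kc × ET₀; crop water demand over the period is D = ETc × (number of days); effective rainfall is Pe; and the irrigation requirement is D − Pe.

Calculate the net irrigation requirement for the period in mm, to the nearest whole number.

78 mm

ET₀ = 0.28 × (0.46 × 15.2 + 8.13) = 0.28 × 15.122 = 4.2342 mm/d
ETc = Kc × ET₀ = 1.11 × 4.2342 = 4.7000 mm/d
Crop demand D = ETc × 31 d = 4.7000 × 31 = 145.700 mm
D − Pe = 145.700 − 67.7 = 78.000 mm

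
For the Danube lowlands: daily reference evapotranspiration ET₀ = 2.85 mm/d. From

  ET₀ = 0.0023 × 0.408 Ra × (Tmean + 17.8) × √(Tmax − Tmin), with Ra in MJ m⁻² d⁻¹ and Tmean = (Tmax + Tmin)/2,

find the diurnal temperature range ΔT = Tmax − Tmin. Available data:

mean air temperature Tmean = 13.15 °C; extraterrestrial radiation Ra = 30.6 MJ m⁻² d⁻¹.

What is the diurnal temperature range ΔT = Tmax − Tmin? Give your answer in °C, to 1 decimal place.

√ΔT = ET₀ / [0.0023 × 0.408 × Ra × (Tmean+17.8)] = 2.85 / (0.0023 × 12.4848 × 30.95) = 3.2068
ΔT = 3.2068² = 10.284 °C

10.3 °C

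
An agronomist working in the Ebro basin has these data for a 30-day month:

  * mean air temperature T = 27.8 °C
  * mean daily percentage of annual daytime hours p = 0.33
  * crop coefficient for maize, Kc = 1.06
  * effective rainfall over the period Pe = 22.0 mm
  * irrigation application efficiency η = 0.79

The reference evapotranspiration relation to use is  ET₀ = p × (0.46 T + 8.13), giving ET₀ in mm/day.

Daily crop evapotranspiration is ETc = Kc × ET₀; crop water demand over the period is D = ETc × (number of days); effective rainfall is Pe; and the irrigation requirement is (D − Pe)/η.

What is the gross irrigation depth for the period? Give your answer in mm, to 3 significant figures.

250 mm

ET₀ = 0.33 × (0.46 × 27.8 + 8.13) = 0.33 × 20.918 = 6.9029 mm/d
ETc = Kc × ET₀ = 1.06 × 6.9029 = 7.3171 mm/d
Crop demand D = ETc × 30 d = 7.3171 × 30 = 219.513 mm
D − Pe = 219.513 − 22.0 = 197.513 mm
Gross irrigation = 197.513 / 0.79 = 250.016 mm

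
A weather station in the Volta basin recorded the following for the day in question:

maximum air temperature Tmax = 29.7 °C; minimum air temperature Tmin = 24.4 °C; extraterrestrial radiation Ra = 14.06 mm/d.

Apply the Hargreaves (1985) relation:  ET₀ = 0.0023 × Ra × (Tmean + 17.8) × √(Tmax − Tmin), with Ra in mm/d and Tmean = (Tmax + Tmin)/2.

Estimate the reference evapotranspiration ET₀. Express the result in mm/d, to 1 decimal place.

3.3 mm/d

Tmean = (29.7 + 24.4)/2 = 27.05 °C
ET₀ = 0.0023 × 14.06 × (27.05 + 17.8) × √5.3 = 0.0023 × 14.06 × 44.85 × 2.3022 = 3.3390 mm/d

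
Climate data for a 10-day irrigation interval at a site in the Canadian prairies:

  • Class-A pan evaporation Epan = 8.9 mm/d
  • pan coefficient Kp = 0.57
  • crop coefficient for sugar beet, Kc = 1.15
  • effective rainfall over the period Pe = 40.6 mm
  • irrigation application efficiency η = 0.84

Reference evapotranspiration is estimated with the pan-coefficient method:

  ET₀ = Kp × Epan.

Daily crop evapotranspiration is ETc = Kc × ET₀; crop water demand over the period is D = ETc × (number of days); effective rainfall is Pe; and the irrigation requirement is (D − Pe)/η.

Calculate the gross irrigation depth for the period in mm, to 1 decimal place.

21.1 mm

ET₀ = 0.57 × 8.9 = 5.0730 mm/d
ETc = Kc × ET₀ = 1.15 × 5.0730 = 5.8340 mm/d
Crop demand D = ETc × 10 d = 5.8340 × 10 = 58.340 mm
D − Pe = 58.340 − 40.6 = 17.740 mm
Gross irrigation = 17.740 / 0.84 = 21.119 mm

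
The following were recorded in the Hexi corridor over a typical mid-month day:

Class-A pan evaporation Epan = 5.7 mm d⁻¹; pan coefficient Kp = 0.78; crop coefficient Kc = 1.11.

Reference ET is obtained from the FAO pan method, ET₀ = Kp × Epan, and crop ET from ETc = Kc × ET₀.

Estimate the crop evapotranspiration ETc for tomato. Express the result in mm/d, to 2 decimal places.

ET₀ = 0.78 × 5.7 = 4.4460 mm/d
ETc = Kc × ET₀ = 1.11 × 4.4460 = 4.9351 mm/d

4.94 mm/d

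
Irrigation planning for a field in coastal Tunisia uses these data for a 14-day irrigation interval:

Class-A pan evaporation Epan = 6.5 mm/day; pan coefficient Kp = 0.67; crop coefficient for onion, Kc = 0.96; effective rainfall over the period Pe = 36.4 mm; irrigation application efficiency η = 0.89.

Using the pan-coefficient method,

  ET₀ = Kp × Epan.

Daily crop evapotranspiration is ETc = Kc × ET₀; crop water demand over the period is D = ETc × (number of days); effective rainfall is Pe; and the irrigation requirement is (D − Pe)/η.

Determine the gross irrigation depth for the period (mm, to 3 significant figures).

ET₀ = 0.67 × 6.5 = 4.3550 mm/d
ETc = Kc × ET₀ = 0.96 × 4.3550 = 4.1808 mm/d
Crop demand D = ETc × 14 d = 4.1808 × 14 = 58.531 mm
D − Pe = 58.531 − 36.4 = 22.131 mm
Gross irrigation = 22.131 / 0.89 = 24.866 mm

24.9 mm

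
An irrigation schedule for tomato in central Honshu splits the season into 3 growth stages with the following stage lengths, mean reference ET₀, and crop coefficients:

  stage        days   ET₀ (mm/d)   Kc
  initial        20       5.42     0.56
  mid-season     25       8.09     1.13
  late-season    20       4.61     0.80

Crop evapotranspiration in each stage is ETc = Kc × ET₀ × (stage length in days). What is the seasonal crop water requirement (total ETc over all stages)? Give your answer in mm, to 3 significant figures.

initial: 0.56 × 5.42 × 20 = 60.70 mm
mid-season: 1.13 × 8.09 × 25 = 228.54 mm
late-season: 0.80 × 4.61 × 20 = 73.76 mm
Seasonal total = 363.00 mm

363 mm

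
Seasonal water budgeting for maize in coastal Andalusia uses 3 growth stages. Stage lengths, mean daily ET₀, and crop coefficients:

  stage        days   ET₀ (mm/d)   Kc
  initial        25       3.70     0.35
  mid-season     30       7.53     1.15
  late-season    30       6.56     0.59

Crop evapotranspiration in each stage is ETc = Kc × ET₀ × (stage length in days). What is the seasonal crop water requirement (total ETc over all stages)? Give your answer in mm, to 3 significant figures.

408 mm

initial: 0.35 × 3.70 × 25 = 32.38 mm
mid-season: 1.15 × 7.53 × 30 = 259.79 mm
late-season: 0.59 × 6.56 × 30 = 116.11 mm
Seasonal total = 408.28 mm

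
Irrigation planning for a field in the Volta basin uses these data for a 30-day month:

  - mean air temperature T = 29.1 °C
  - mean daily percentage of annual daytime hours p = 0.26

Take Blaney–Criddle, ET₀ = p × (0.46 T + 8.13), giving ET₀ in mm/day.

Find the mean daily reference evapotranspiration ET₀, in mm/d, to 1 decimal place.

ET₀ = 0.26 × (0.46 × 29.1 + 8.13) = 0.26 × 21.516 = 5.5942 mm/d

5.6 mm/d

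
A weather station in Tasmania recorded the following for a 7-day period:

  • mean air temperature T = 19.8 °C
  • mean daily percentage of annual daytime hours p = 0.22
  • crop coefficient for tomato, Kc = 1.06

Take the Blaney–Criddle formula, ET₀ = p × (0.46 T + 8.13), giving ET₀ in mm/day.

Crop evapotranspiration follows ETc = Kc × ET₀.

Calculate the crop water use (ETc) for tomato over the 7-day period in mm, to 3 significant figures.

ET₀ = 0.22 × (0.46 × 19.8 + 8.13) = 0.22 × 17.238 = 3.7924 mm/d
ETc = Kc × ET₀ = 1.06 × 3.7924 = 4.0199 mm/d
Over 7 days: 4.0199 × 7 = 28.139 mm

28.1 mm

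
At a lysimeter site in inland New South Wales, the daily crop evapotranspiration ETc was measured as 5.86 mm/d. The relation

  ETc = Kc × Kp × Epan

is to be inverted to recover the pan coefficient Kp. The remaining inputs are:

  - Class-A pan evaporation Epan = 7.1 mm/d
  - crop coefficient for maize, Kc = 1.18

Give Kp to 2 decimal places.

0.70

ETc = Kc × Kp × Epan  ⇒  Kp = ETc / (Kc × Epan)
Kp = 5.86 / (1.18 × 7.1) = 5.86 / 8.378 = 0.6995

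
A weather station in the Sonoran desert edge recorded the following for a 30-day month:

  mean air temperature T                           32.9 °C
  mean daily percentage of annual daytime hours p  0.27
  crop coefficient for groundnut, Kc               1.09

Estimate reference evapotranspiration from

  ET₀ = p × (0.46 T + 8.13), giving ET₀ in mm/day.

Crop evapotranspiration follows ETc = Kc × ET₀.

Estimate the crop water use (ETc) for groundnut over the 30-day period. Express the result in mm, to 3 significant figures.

ET₀ = 0.27 × (0.46 × 32.9 + 8.13) = 0.27 × 23.264 = 6.2813 mm/d
ETc = Kc × ET₀ = 1.09 × 6.2813 = 6.8466 mm/d
Over 30 days: 6.8466 × 30 = 205.398 mm

205 mm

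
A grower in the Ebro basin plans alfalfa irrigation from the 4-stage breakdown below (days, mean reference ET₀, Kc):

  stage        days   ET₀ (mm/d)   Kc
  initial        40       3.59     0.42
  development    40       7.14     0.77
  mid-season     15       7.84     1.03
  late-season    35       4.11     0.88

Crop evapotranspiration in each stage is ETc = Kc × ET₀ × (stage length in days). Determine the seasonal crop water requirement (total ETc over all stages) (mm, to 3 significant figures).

528 mm

initial: 0.42 × 3.59 × 40 = 60.31 mm
development: 0.77 × 7.14 × 40 = 219.91 mm
mid-season: 1.03 × 7.84 × 15 = 121.13 mm
late-season: 0.88 × 4.11 × 35 = 126.59 mm
Seasonal total = 527.94 mm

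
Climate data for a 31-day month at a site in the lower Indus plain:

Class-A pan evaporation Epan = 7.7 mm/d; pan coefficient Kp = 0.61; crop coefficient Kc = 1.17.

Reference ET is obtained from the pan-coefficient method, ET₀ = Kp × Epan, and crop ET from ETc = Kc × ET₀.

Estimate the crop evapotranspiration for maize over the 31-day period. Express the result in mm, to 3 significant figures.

170 mm

ET₀ = 0.61 × 7.7 = 4.6970 mm/d
ETc = Kc × ET₀ = 1.17 × 4.6970 = 5.4955 mm/d
Over 31 days: 5.4955 × 31 = 170.361 mm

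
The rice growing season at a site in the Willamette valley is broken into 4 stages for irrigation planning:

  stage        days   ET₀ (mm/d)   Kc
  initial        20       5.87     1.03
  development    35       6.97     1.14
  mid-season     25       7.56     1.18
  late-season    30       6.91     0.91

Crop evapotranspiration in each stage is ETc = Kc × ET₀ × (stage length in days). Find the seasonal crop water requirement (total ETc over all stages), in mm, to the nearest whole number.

initial: 1.03 × 5.87 × 20 = 120.92 mm
development: 1.14 × 6.97 × 35 = 278.10 mm
mid-season: 1.18 × 7.56 × 25 = 223.02 mm
late-season: 0.91 × 6.91 × 30 = 188.64 mm
Seasonal total = 810.68 mm

811 mm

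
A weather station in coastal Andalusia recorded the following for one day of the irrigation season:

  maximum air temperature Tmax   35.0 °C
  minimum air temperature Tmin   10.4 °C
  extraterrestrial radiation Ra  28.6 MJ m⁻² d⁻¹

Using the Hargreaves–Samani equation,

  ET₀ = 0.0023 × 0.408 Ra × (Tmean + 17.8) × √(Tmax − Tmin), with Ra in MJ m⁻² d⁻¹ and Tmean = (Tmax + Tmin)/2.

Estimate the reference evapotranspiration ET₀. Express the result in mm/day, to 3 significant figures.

5.39 mm/day

Tmean = (35.0 + 10.4)/2 = 22.70 °C
0.408 Ra = 0.408 × 28.6 = 11.6688 mm/d equivalent
ET₀ = 0.0023 × 11.6688 × (22.70 + 17.8) × √24.6 = 0.0023 × 11.6688 × 40.50 × 4.9598 = 5.3910 mm/d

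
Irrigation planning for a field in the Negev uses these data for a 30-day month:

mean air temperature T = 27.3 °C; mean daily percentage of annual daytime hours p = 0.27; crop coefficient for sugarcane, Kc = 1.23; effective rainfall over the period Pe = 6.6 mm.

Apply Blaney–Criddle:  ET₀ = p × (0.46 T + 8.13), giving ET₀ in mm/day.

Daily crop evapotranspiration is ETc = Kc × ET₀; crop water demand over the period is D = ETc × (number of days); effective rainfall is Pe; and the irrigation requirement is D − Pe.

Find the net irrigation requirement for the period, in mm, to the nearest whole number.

200 mm

ET₀ = 0.27 × (0.46 × 27.3 + 8.13) = 0.27 × 20.688 = 5.5858 mm/d
ETc = Kc × ET₀ = 1.23 × 5.5858 = 6.8705 mm/d
Crop demand D = ETc × 30 d = 6.8705 × 30 = 206.115 mm
D − Pe = 206.115 − 6.6 = 199.515 mm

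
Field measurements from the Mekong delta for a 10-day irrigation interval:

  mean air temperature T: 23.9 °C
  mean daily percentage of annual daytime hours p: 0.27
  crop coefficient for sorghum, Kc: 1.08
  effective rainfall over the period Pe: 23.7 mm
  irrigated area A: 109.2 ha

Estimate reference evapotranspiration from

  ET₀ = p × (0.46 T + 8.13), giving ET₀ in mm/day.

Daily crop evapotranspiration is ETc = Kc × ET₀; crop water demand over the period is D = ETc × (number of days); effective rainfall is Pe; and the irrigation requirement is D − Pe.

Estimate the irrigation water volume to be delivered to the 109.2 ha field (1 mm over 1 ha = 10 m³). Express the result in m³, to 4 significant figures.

ET₀ = 0.27 × (0.46 × 23.9 + 8.13) = 0.27 × 19.124 = 5.1635 mm/d
ETc = Kc × ET₀ = 1.08 × 5.1635 = 5.5766 mm/d
Crop demand D = ETc × 10 d = 5.5766 × 10 = 55.766 mm
D − Pe = 55.766 − 23.7 = 32.066 mm
Volume = 32.066 mm × 109.2 ha × 10 = 35016.1 m³

35020 m³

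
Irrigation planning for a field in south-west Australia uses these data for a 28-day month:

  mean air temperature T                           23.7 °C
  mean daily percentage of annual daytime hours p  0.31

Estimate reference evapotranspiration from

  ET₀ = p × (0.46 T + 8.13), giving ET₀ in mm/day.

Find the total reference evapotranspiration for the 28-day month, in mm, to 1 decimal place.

165.2 mm

ET₀ = 0.31 × (0.46 × 23.7 + 8.13) = 0.31 × 19.032 = 5.8999 mm/d
Monthly total = 5.8999 × 28 = 165.197 mm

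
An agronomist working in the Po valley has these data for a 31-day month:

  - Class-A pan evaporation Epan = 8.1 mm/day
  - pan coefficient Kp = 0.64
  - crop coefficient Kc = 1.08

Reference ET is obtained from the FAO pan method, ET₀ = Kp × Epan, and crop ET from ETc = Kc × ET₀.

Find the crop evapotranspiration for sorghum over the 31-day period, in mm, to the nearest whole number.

ET₀ = 0.64 × 8.1 = 5.1840 mm/d
ETc = Kc × ET₀ = 1.08 × 5.1840 = 5.5987 mm/d
Over 31 days: 5.5987 × 31 = 173.560 mm

174 mm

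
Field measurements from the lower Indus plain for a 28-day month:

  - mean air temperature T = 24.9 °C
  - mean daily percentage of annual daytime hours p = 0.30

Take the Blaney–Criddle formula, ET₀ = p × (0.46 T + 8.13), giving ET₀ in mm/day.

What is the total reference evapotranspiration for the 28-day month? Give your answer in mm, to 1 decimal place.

ET₀ = 0.30 × (0.46 × 24.9 + 8.13) = 0.30 × 19.584 = 5.8752 mm/d
Monthly total = 5.8752 × 28 = 164.506 mm

164.5 mm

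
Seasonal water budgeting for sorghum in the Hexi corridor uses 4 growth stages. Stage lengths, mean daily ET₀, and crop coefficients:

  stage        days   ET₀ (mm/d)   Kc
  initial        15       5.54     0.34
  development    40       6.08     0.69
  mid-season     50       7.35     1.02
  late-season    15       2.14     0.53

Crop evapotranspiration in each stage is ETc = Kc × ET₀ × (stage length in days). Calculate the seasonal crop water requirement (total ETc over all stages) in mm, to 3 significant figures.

588 mm

initial: 0.34 × 5.54 × 15 = 28.25 mm
development: 0.69 × 6.08 × 40 = 167.81 mm
mid-season: 1.02 × 7.35 × 50 = 374.85 mm
late-season: 0.53 × 2.14 × 15 = 17.01 mm
Seasonal total = 587.92 mm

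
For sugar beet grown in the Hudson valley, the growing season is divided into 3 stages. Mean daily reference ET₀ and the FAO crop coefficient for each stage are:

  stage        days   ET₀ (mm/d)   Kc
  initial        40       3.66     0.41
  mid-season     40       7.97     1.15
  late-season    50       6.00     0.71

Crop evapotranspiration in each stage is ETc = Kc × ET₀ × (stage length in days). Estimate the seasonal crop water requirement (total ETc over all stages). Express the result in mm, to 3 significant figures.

640 mm

initial: 0.41 × 3.66 × 40 = 60.02 mm
mid-season: 1.15 × 7.97 × 40 = 366.62 mm
late-season: 0.71 × 6.00 × 50 = 213.00 mm
Seasonal total = 639.64 mm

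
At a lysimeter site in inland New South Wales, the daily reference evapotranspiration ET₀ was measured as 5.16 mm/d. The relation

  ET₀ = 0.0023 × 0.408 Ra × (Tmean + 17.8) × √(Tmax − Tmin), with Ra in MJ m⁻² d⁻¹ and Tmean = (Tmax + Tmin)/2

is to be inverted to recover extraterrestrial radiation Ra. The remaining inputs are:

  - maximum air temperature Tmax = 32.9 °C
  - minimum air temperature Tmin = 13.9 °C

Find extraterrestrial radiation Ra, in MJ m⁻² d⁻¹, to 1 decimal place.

30.6 MJ m⁻² d⁻¹

Tmean = (32.9+13.9)/2 = 23.40 °C; ΔT = 19.0
Ra = ET₀ / [0.0023 × 0.408 × (Tmean+17.8) × √ΔT]
   = 5.16 / (0.0023 × 0.408 × 41.20 × 4.3589) = 30.619 MJ m⁻² d⁻¹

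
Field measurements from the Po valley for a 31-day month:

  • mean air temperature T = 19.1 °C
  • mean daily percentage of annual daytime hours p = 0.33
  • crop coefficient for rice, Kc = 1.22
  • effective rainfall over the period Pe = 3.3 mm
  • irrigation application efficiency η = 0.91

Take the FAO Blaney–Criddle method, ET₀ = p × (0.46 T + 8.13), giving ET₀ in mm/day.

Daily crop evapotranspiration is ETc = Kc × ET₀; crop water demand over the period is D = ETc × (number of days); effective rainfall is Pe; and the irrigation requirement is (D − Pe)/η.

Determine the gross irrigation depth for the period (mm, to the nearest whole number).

ET₀ = 0.33 × (0.46 × 19.1 + 8.13) = 0.33 × 16.916 = 5.5823 mm/d
ETc = Kc × ET₀ = 1.22 × 5.5823 = 6.8104 mm/d
Crop demand D = ETc × 31 d = 6.8104 × 31 = 211.122 mm
D − Pe = 211.122 − 3.3 = 207.822 mm
Gross irrigation = 207.822 / 0.91 = 228.376 mm

228 mm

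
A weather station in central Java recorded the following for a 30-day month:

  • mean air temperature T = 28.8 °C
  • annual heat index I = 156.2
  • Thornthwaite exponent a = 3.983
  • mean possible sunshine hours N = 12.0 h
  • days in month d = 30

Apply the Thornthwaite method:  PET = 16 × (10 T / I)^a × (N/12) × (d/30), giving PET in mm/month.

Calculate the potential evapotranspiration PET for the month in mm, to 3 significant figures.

183 mm

10T/I = 10 × 28.8 / 156.2 = 1.8438
(10T/I)^a = 1.8438^3.983 = 11.4377
Uncorrected PET = 16 × 11.4377 = 183.003 mm
Correction = (N/12)(d/30) = (12.0/12)(30/30) = 1.0000
PET = 183.003 × 1.0000 = 183.003 mm/month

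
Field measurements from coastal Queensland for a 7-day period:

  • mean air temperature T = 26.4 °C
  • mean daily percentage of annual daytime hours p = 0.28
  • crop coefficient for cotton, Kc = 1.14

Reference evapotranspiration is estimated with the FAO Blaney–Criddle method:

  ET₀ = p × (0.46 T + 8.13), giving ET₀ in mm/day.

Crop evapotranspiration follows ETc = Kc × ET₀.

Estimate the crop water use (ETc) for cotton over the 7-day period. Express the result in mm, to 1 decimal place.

45.3 mm

ET₀ = 0.28 × (0.46 × 26.4 + 8.13) = 0.28 × 20.274 = 5.6767 mm/d
ETc = Kc × ET₀ = 1.14 × 5.6767 = 6.4714 mm/d
Over 7 days: 6.4714 × 7 = 45.300 mm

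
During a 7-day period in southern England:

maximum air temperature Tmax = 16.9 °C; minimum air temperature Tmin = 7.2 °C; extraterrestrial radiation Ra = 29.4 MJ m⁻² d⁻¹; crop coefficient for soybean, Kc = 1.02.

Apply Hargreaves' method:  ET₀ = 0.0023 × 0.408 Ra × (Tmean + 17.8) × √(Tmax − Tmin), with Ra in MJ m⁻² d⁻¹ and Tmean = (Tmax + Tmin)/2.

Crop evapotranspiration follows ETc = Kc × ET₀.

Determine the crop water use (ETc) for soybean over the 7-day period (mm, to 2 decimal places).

18.31 mm

Tmean = (16.9 + 7.2)/2 = 12.05 °C
0.408 Ra = 0.408 × 29.4 = 11.9952 mm/d equivalent
ET₀ = 0.0023 × 11.9952 × (12.05 + 17.8) × √9.7 = 0.0023 × 11.9952 × 29.85 × 3.1145 = 2.5649 mm/d
ETc = Kc × ET₀ = 1.02 × 2.5649 = 2.6162 mm/d
Over 7 days: 2.6162 × 7 = 18.313 mm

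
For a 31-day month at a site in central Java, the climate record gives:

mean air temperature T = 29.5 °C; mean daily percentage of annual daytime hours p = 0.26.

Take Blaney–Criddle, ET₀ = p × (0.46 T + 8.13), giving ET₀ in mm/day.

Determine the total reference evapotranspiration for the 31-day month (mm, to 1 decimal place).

ET₀ = 0.26 × (0.46 × 29.5 + 8.13) = 0.26 × 21.700 = 5.6420 mm/d
Monthly total = 5.6420 × 31 = 174.902 mm

174.9 mm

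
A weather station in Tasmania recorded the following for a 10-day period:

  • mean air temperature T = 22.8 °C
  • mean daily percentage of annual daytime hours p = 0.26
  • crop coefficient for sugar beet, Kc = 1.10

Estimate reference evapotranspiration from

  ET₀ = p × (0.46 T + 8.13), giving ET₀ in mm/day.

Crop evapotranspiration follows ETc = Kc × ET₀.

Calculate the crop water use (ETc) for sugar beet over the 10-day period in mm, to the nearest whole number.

53 mm

ET₀ = 0.26 × (0.46 × 22.8 + 8.13) = 0.26 × 18.618 = 4.8407 mm/d
ETc = Kc × ET₀ = 1.10 × 4.8407 = 5.3248 mm/d
Over 10 days: 5.3248 × 10 = 53.248 mm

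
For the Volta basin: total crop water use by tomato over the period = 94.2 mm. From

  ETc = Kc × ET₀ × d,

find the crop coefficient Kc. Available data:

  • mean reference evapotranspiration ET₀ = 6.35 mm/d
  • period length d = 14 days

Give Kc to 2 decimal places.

ETc = Kc × ET₀ × d  ⇒  Kc = ETc / (ET₀ × d)
Kc = 94.2 / (6.35 × 14) = 94.2 / 88.90 = 1.0596

1.06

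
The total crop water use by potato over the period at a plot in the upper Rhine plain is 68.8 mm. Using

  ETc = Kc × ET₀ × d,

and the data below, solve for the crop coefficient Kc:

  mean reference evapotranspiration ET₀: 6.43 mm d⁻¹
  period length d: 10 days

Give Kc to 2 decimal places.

1.07

ETc = Kc × ET₀ × d  ⇒  Kc = ETc / (ET₀ × d)
Kc = 68.8 / (6.43 × 10) = 68.8 / 64.30 = 1.0700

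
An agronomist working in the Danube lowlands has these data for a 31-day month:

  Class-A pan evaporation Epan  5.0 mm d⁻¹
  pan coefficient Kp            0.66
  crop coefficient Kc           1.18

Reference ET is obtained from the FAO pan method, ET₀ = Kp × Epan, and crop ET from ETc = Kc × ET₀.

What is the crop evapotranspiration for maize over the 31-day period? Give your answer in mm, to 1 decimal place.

ET₀ = 0.66 × 5.0 = 3.3000 mm/d
ETc = Kc × ET₀ = 1.18 × 3.3000 = 3.8940 mm/d
Over 31 days: 3.8940 × 31 = 120.714 mm

120.7 mm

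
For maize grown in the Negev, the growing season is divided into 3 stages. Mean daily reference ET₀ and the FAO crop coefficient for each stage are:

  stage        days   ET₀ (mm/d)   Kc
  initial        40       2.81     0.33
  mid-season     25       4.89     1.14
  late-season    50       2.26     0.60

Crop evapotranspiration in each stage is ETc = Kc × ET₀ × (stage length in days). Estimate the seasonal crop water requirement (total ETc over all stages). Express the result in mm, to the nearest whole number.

244 mm

initial: 0.33 × 2.81 × 40 = 37.09 mm
mid-season: 1.14 × 4.89 × 25 = 139.37 mm
late-season: 0.60 × 2.26 × 50 = 67.80 mm
Seasonal total = 244.26 mm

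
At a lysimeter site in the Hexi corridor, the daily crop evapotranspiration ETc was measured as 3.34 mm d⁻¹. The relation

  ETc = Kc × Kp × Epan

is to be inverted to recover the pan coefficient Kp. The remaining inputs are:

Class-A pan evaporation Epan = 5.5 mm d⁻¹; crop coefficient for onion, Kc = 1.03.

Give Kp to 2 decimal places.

0.59

ETc = Kc × Kp × Epan  ⇒  Kp = ETc / (Kc × Epan)
Kp = 3.34 / (1.03 × 5.5) = 3.34 / 5.665 = 0.5896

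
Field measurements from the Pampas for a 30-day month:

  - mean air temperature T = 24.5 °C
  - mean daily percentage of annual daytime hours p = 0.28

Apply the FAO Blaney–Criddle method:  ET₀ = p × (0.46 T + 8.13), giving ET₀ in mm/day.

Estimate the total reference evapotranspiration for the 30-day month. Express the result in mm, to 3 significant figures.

ET₀ = 0.28 × (0.46 × 24.5 + 8.13) = 0.28 × 19.400 = 5.4320 mm/d
Monthly total = 5.4320 × 30 = 162.960 mm

163 mm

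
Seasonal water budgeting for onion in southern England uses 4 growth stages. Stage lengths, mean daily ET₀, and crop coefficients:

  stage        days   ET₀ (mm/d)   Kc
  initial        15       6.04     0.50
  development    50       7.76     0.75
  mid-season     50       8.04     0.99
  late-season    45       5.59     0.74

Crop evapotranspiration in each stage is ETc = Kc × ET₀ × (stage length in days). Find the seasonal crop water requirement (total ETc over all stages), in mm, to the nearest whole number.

920 mm

initial: 0.50 × 6.04 × 15 = 45.30 mm
development: 0.75 × 7.76 × 50 = 291.00 mm
mid-season: 0.99 × 8.04 × 50 = 397.98 mm
late-season: 0.74 × 5.59 × 45 = 186.15 mm
Seasonal total = 920.43 mm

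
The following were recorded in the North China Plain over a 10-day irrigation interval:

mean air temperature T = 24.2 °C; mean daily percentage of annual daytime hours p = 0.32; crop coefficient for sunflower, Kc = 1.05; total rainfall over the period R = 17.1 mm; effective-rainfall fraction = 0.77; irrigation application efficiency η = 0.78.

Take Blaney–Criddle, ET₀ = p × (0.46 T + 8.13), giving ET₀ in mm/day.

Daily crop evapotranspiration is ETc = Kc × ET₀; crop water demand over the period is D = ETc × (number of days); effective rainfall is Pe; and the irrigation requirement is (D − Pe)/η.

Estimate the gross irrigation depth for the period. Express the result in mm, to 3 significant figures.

ET₀ = 0.32 × (0.46 × 24.2 + 8.13) = 0.32 × 19.262 = 6.1638 mm/d
ETc = Kc × ET₀ = 1.05 × 6.1638 = 6.4720 mm/d
Crop demand D = ETc × 10 d = 6.4720 × 10 = 64.720 mm
Pe = 0.77 × 17.1 = 13.167 mm
D − Pe = 64.720 − 13.167 = 51.553 mm
Gross irrigation = 51.553 / 0.78 = 66.094 mm

66.1 mm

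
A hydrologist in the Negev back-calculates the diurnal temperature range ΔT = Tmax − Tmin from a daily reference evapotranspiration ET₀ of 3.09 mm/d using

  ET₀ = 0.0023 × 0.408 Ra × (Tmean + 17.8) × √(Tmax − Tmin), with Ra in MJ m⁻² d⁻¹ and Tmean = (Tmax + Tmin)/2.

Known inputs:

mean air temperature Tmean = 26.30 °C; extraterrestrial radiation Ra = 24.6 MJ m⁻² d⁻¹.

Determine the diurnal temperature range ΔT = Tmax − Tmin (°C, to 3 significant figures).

√ΔT = ET₀ / [0.0023 × 0.408 × Ra × (Tmean+17.8)] = 3.09 / (0.0023 × 10.0368 × 44.10) = 3.0353
ΔT = 3.0353² = 9.213 °C

9.21 °C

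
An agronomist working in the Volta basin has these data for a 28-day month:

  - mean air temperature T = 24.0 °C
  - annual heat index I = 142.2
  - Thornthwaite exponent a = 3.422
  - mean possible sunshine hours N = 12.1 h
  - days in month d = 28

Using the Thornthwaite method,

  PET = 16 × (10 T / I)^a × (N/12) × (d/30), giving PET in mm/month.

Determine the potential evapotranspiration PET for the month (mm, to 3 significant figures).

90.3 mm

10T/I = 10 × 24.0 / 142.2 = 1.6878
(10T/I)^a = 1.6878^3.422 = 5.9964
Uncorrected PET = 16 × 5.9964 = 95.942 mm
Correction = (N/12)(d/30) = (12.1/12)(28/30) = 0.9411
PET = 95.942 × 0.9411 = 90.291 mm/month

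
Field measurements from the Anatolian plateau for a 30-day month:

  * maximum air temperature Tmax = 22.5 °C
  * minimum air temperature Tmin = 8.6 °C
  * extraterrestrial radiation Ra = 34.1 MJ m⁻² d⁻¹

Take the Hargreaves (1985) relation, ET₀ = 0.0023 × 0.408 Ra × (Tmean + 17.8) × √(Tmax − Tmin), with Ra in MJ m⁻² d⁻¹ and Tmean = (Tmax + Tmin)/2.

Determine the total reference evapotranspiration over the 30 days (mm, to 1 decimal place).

Tmean = (22.5 + 8.6)/2 = 15.55 °C
0.408 Ra = 0.408 × 34.1 = 13.9128 mm/d equivalent
ET₀ = 0.0023 × 13.9128 × (15.55 + 17.8) × √13.9 = 0.0023 × 13.9128 × 33.35 × 3.7283 = 3.9788 mm/d
Over 30 days: 3.9788 × 30 = 119.364 mm

119.4 mm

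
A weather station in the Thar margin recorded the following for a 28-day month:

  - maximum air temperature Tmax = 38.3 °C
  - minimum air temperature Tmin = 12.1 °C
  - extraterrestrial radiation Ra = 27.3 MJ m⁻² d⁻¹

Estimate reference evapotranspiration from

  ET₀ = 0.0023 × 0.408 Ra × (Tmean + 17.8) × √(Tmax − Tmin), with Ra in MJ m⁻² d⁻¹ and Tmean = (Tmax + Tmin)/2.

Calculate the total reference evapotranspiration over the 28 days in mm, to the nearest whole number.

Tmean = (38.3 + 12.1)/2 = 25.20 °C
0.408 Ra = 0.408 × 27.3 = 11.1384 mm/d equivalent
ET₀ = 0.0023 × 11.1384 × (25.20 + 17.8) × √26.2 = 0.0023 × 11.1384 × 43.00 × 5.1186 = 5.6386 mm/d
Over 28 days: 5.6386 × 28 = 157.881 mm

158 mm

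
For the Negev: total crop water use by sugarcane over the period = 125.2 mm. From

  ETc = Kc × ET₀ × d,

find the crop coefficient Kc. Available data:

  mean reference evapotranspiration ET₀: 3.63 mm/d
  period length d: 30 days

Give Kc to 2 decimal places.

ETc = Kc × ET₀ × d  ⇒  Kc = ETc / (ET₀ × d)
Kc = 125.2 / (3.63 × 30) = 125.2 / 108.90 = 1.1497

1.15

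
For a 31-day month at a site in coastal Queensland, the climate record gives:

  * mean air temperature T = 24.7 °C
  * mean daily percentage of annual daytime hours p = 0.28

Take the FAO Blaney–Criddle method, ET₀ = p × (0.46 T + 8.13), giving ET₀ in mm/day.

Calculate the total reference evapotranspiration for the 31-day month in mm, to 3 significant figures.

ET₀ = 0.28 × (0.46 × 24.7 + 8.13) = 0.28 × 19.492 = 5.4578 mm/d
Monthly total = 5.4578 × 31 = 169.192 mm

169 mm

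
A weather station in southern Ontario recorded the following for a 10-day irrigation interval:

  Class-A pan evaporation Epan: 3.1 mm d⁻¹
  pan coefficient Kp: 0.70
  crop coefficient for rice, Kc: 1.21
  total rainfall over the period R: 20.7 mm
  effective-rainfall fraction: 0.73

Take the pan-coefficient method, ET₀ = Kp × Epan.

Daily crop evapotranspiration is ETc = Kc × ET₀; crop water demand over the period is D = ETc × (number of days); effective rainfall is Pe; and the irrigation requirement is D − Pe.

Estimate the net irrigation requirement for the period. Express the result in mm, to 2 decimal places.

11.15 mm

ET₀ = 0.70 × 3.1 = 2.1700 mm/d
ETc = Kc × ET₀ = 1.21 × 2.1700 = 2.6257 mm/d
Crop demand D = ETc × 10 d = 2.6257 × 10 = 26.257 mm
Pe = 0.73 × 20.7 = 15.111 mm
D − Pe = 26.257 − 15.111 = 11.146 mm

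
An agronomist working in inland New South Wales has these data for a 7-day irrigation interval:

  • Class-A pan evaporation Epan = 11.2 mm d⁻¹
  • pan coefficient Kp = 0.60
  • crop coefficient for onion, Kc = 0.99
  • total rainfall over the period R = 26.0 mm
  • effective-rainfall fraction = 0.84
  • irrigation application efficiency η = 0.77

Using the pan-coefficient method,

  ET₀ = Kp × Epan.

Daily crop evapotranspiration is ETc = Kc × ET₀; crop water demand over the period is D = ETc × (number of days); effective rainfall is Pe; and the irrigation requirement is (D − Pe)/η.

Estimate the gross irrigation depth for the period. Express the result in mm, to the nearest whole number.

32 mm

ET₀ = 0.60 × 11.2 = 6.7200 mm/d
ETc = Kc × ET₀ = 0.99 × 6.7200 = 6.6528 mm/d
Crop demand D = ETc × 7 d = 6.6528 × 7 = 46.570 mm
Pe = 0.84 × 26.0 = 21.840 mm
D − Pe = 46.570 − 21.840 = 24.730 mm
Gross irrigation = 24.730 / 0.77 = 32.117 mm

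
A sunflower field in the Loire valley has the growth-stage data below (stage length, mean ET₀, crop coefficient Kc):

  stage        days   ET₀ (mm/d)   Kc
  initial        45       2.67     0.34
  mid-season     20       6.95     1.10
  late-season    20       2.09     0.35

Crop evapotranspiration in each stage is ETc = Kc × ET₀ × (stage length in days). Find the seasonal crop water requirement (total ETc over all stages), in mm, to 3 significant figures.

208 mm

initial: 0.34 × 2.67 × 45 = 40.85 mm
mid-season: 1.10 × 6.95 × 20 = 152.90 mm
late-season: 0.35 × 2.09 × 20 = 14.63 mm
Seasonal total = 208.38 mm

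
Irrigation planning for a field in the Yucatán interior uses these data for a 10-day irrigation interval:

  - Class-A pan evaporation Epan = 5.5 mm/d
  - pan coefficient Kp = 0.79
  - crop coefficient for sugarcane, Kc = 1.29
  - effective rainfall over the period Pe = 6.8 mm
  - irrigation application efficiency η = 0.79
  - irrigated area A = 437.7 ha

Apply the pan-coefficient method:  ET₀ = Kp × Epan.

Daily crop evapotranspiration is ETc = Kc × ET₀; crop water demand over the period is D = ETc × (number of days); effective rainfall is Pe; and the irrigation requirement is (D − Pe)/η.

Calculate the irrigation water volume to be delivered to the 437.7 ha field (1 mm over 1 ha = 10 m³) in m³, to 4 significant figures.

272900 m³

ET₀ = 0.79 × 5.5 = 4.3450 mm/d
ETc = Kc × ET₀ = 1.29 × 4.3450 = 5.6051 mm/d
Crop demand D = ETc × 10 d = 5.6051 × 10 = 56.051 mm
D − Pe = 56.051 − 6.8 = 49.251 mm
Gross irrigation = 49.251 / 0.79 = 62.343 mm
Volume = 62.343 mm × 437.7 ha × 10 = 272875.3 m³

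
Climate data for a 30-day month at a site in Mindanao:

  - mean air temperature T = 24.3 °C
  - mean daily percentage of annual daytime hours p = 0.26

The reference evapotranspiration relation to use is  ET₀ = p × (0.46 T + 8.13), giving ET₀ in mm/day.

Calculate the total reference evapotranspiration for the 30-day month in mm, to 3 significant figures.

151 mm

ET₀ = 0.26 × (0.46 × 24.3 + 8.13) = 0.26 × 19.308 = 5.0201 mm/d
Monthly total = 5.0201 × 30 = 150.603 mm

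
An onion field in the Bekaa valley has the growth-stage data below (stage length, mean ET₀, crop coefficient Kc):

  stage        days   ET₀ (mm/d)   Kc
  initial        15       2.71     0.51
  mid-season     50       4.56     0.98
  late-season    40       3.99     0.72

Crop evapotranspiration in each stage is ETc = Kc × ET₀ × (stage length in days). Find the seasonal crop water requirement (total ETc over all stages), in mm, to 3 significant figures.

359 mm

initial: 0.51 × 2.71 × 15 = 20.73 mm
mid-season: 0.98 × 4.56 × 50 = 223.44 mm
late-season: 0.72 × 3.99 × 40 = 114.91 mm
Seasonal total = 359.08 mm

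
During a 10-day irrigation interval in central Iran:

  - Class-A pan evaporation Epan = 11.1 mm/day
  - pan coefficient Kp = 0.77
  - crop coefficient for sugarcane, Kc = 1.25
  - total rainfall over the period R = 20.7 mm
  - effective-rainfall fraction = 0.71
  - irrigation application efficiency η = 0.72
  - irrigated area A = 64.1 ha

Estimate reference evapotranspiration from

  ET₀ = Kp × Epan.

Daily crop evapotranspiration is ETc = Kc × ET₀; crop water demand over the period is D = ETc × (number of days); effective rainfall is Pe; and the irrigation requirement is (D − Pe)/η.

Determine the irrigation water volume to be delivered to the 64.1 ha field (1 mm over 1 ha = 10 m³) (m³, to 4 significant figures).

ET₀ = 0.77 × 11.1 = 8.5470 mm/d
ETc = Kc × ET₀ = 1.25 × 8.5470 = 10.6838 mm/d
Crop demand D = ETc × 10 d = 10.6838 × 10 = 106.838 mm
Pe = 0.71 × 20.7 = 14.697 mm
D − Pe = 106.838 − 14.697 = 92.141 mm
Gross irrigation = 92.141 / 0.72 = 127.974 mm
Volume = 127.974 mm × 64.1 ha × 10 = 82031.3 m³

82030 m³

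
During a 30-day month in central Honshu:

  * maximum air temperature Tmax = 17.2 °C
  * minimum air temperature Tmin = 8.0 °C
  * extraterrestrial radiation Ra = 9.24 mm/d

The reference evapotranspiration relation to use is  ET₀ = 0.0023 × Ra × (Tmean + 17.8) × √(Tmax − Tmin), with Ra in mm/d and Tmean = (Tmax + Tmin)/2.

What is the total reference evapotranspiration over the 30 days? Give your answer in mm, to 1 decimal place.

Tmean = (17.2 + 8.0)/2 = 12.60 °C
ET₀ = 0.0023 × 9.24 × (12.60 + 17.8) × √9.2 = 0.0023 × 9.24 × 30.40 × 3.0332 = 1.9596 mm/d
Over 30 days: 1.9596 × 30 = 58.788 mm

58.8 mm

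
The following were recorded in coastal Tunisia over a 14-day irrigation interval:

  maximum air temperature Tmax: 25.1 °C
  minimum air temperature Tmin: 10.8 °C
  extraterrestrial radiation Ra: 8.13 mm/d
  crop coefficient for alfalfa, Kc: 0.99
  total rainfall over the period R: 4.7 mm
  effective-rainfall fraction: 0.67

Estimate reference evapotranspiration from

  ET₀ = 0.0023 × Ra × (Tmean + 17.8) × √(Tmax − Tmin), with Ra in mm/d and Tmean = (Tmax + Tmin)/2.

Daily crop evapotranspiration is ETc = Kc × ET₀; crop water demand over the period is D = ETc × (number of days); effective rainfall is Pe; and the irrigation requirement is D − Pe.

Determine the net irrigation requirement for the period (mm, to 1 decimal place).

Tmean = (25.1 + 10.8)/2 = 17.95 °C
ET₀ = 0.0023 × 8.13 × (17.95 + 17.8) × √14.3 = 0.0023 × 8.13 × 35.75 × 3.7815 = 2.5279 mm/d
ETc = Kc × ET₀ = 0.99 × 2.5279 = 2.5026 mm/d
Crop demand D = ETc × 14 d = 2.5026 × 14 = 35.036 mm
Pe = 0.67 × 4.7 = 3.149 mm
D − Pe = 35.036 − 3.149 = 31.887 mm

31.9 mm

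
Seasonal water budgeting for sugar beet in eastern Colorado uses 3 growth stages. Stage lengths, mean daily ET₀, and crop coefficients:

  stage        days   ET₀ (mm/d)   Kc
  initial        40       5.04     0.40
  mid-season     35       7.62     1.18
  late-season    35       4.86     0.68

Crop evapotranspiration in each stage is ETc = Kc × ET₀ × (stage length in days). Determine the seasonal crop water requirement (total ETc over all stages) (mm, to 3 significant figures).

initial: 0.40 × 5.04 × 40 = 80.64 mm
mid-season: 1.18 × 7.62 × 35 = 314.71 mm
late-season: 0.68 × 4.86 × 35 = 115.67 mm
Seasonal total = 511.02 mm

511 mm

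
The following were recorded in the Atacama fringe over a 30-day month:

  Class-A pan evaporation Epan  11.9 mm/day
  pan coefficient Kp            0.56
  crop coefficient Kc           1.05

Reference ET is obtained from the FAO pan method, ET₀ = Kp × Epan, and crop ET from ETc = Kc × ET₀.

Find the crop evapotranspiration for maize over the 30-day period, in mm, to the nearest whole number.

ET₀ = 0.56 × 11.9 = 6.6640 mm/d
ETc = Kc × ET₀ = 1.05 × 6.6640 = 6.9972 mm/d
Over 30 days: 6.9972 × 30 = 209.916 mm

210 mm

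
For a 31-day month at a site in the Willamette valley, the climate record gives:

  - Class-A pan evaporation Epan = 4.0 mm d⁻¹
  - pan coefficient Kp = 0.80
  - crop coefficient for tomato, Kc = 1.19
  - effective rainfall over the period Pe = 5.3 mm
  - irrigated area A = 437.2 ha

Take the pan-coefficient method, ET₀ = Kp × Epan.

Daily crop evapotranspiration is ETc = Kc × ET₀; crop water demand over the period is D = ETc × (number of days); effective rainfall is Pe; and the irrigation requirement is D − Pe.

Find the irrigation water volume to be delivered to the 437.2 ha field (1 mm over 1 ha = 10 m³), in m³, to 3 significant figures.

ET₀ = 0.80 × 4.0 = 3.2000 mm/d
ETc = Kc × ET₀ = 1.19 × 3.2000 = 3.8080 mm/d
Crop demand D = ETc × 31 d = 3.8080 × 31 = 118.048 mm
D − Pe = 118.048 − 5.3 = 112.748 mm
Volume = 112.748 mm × 437.2 ha × 10 = 492934.3 m³

493000 m³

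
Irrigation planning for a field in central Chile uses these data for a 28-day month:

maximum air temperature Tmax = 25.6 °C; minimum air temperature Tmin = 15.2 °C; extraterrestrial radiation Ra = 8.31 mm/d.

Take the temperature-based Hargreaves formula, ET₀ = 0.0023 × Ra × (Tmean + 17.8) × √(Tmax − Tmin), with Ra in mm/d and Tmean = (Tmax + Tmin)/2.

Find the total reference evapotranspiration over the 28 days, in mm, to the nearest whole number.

66 mm

Tmean = (25.6 + 15.2)/2 = 20.40 °C
ET₀ = 0.0023 × 8.31 × (20.40 + 17.8) × √10.4 = 0.0023 × 8.31 × 38.20 × 3.2249 = 2.3546 mm/d
Over 28 days: 2.3546 × 28 = 65.929 mm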